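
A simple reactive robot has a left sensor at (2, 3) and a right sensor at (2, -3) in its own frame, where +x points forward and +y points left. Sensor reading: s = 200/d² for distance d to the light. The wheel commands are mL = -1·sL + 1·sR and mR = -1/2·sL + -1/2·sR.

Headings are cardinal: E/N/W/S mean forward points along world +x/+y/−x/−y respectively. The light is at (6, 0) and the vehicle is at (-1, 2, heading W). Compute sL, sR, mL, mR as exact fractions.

100/41 100/53 -1200/2173 -4700/2173

left sensor world pos  = (-3, -1); dL² = 82
right sensor world pos = (-3, 5); dR² = 106
sL = 200/82 = 100/41
sR = 200/106 = 100/53
mL = -1·sL + 1·sR = -1200/2173
mR = -1/2·sL + -1/2·sR = -4700/2173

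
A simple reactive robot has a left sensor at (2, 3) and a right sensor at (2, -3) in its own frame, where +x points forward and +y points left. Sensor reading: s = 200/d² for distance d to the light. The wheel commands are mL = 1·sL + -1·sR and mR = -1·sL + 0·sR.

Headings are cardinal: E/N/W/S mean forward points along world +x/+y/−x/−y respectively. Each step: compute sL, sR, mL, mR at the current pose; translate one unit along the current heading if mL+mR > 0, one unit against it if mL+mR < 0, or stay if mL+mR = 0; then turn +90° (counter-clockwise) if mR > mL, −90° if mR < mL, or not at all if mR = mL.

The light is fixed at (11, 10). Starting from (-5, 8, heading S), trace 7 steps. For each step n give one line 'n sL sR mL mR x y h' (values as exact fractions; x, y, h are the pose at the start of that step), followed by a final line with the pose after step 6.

0 40/37 200/377 7680/13949 -40/37 -5 8 S
1 10/17 25/41 -15/697 -10/17 -5 9 W
2 8/13 40/29 -288/377 -8/13 -4 9 N
3 100/157 20/29 -240/4553 -100/157 -4 8 W
4 200/289 200/121 -33600/34969 -200/289 -3 8 N
5 50/73 25/32 -225/2336 -50/73 -3 7 W
6 200/257 200/101 -31200/25957 -200/257 -2 7 N
final -2 6 W

n=0: pose=(-5,8,S); sL=40/37, sR=200/377; mL=7680/13949, mR=-40/37; mL+mR=-200/377 → advance -1; mR−mL=-22760/13949 → turn -1·90°
n=1: pose=(-5,9,W); sL=10/17, sR=25/41; mL=-15/697, mR=-10/17; mL+mR=-25/41 → advance -1; mR−mL=-395/697 → turn -1·90°
n=2: pose=(-4,9,N); sL=8/13, sR=40/29; mL=-288/377, mR=-8/13; mL+mR=-40/29 → advance -1; mR−mL=56/377 → turn +1·90°
n=3: pose=(-4,8,W); sL=100/157, sR=20/29; mL=-240/4553, mR=-100/157; mL+mR=-20/29 → advance -1; mR−mL=-2660/4553 → turn -1·90°
n=4: pose=(-3,8,N); sL=200/289, sR=200/121; mL=-33600/34969, mR=-200/289; mL+mR=-200/121 → advance -1; mR−mL=9400/34969 → turn +1·90°
n=5: pose=(-3,7,W); sL=50/73, sR=25/32; mL=-225/2336, mR=-50/73; mL+mR=-25/32 → advance -1; mR−mL=-1375/2336 → turn -1·90°
n=6: pose=(-2,7,N); sL=200/257, sR=200/101; mL=-31200/25957, mR=-200/257; mL+mR=-200/101 → advance -1; mR−mL=11000/25957 → turn +1·90°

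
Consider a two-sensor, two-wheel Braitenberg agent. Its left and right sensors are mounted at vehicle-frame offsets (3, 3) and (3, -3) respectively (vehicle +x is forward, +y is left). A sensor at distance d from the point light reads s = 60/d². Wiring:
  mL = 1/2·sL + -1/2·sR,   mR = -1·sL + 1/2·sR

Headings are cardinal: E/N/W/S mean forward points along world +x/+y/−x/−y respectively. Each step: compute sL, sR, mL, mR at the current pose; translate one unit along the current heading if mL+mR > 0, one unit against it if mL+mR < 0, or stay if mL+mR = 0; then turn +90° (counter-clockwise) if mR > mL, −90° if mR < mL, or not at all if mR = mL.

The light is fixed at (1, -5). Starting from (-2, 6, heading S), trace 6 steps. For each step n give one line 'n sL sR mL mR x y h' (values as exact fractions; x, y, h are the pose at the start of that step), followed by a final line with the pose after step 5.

n=0: pose=(-2,6,S); sL=15/16, sR=3/5; mL=27/160, mR=-51/80; mL+mR=-15/32 → advance -1; mR−mL=-129/160 → turn -1·90°
n=1: pose=(-2,7,W); sL=20/39, sR=20/87; mL=160/1131, mR=-150/377; mL+mR=-10/39 → advance -1; mR−mL=-610/1131 → turn -1·90°
n=2: pose=(-1,7,N); sL=6/25, sR=30/113; mL=-36/2825, mR=-303/2825; mL+mR=-3/25 → advance -1; mR−mL=-267/2825 → turn -1·90°
n=3: pose=(-1,6,E); sL=60/197, sR=12/13; mL=-792/2561, mR=402/2561; mL+mR=-30/197 → advance -1; mR−mL=1194/2561 → turn +1·90°
n=4: pose=(-2,6,N); sL=15/58, sR=15/49; mL=-135/5684, mR=-150/1421; mL+mR=-15/116 → advance -1; mR−mL=-465/5684 → turn -1·90°
n=5: pose=(-2,5,E); sL=60/169, sR=60/49; mL=-3600/8281, mR=2130/8281; mL+mR=-30/169 → advance -1; mR−mL=5730/8281 → turn +1·90°

0 15/16 3/5 27/160 -51/80 -2 6 S
1 20/39 20/87 160/1131 -150/377 -2 7 W
2 6/25 30/113 -36/2825 -303/2825 -1 7 N
3 60/197 12/13 -792/2561 402/2561 -1 6 E
4 15/58 15/49 -135/5684 -150/1421 -2 6 N
5 60/169 60/49 -3600/8281 2130/8281 -2 5 E
final -3 5 N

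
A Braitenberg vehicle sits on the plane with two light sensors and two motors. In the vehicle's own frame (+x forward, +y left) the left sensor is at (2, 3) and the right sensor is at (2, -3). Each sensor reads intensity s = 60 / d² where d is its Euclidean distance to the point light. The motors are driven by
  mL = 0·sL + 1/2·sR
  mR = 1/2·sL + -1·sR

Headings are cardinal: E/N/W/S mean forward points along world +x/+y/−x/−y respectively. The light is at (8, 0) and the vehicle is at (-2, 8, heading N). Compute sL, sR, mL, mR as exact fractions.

60/269 60/149 30/149 -11670/40081

left sensor world pos  = (-5, 10); dL² = 269
right sensor world pos = (1, 10); dR² = 149
sL = 60/269 = 60/269
sR = 60/149 = 60/149
mL = 0·sL + 1/2·sR = 30/149
mR = 1/2·sL + -1·sR = -11670/40081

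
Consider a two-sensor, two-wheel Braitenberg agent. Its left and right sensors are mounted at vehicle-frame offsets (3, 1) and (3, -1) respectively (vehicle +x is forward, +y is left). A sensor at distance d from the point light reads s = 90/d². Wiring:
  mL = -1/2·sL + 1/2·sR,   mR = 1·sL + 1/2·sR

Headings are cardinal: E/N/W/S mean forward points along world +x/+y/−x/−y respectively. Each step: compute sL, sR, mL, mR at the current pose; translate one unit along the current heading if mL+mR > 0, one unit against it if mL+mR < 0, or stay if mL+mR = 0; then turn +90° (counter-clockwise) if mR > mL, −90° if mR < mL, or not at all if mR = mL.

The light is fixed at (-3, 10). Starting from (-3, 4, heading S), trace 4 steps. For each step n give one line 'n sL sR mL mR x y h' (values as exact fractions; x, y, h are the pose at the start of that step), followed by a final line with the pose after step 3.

n=0: pose=(-3,4,S); sL=45/41, sR=45/41; mL=0, mR=135/82; mL+mR=135/82 → advance +1; mR−mL=135/82 → turn +1·90°
n=1: pose=(-3,3,E); sL=2, sR=90/73; mL=-28/73, mR=191/73; mL+mR=163/73 → advance +1; mR−mL=3 → turn +1·90°
n=2: pose=(-2,3,N); sL=45/8, sR=9/2; mL=-9/16, mR=63/8; mL+mR=117/16 → advance +1; mR−mL=135/16 → turn +1·90°
n=3: pose=(-2,4,W); sL=90/53, sR=90/29; mL=1080/1537, mR=4995/1537; mL+mR=6075/1537 → advance +1; mR−mL=135/53 → turn +1·90°

0 45/41 45/41 0 135/82 -3 4 S
1 2 90/73 -28/73 191/73 -3 3 E
2 45/8 9/2 -9/16 63/8 -2 3 N
3 90/53 90/29 1080/1537 4995/1537 -2 4 W
final -3 4 S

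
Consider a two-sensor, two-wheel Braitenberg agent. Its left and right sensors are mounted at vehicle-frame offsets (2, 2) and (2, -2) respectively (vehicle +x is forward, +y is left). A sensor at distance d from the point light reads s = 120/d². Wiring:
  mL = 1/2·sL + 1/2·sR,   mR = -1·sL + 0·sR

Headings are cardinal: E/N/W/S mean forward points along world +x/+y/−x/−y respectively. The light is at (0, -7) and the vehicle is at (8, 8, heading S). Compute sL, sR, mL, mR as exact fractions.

left sensor world pos  = (10, 6); dL² = 269
right sensor world pos = (6, 6); dR² = 205
sL = 120/269 = 120/269
sR = 120/205 = 24/41
mL = 1/2·sL + 1/2·sR = 5688/11029
mR = -1·sL + 0·sR = -120/269

120/269 24/41 5688/11029 -120/269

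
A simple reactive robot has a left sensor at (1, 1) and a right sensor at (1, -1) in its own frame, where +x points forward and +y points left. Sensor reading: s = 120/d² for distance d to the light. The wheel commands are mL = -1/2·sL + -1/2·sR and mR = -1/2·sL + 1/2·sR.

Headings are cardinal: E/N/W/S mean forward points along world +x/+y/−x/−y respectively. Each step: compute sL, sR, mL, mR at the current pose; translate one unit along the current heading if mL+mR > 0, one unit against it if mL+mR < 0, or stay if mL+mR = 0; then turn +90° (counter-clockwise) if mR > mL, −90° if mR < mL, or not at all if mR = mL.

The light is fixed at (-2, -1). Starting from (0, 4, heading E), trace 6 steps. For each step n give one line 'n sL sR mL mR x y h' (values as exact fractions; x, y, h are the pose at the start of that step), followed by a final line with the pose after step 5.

0 8/3 24/5 -56/15 16/15 0 4 E
1 10/3 3 -19/6 -1/6 -1 4 N
2 40/3 24/5 -136/15 -64/15 -1 3 W
3 20/3 12 -28/3 8/3 0 3 S
4 8/3 24/5 -56/15 16/15 0 4 E
5 10/3 3 -19/6 -1/6 -1 4 N
final -1 3 W

n=0: pose=(0,4,E); sL=8/3, sR=24/5; mL=-56/15, mR=16/15; mL+mR=-8/3 → advance -1; mR−mL=24/5 → turn +1·90°
n=1: pose=(-1,4,N); sL=10/3, sR=3; mL=-19/6, mR=-1/6; mL+mR=-10/3 → advance -1; mR−mL=3 → turn +1·90°
n=2: pose=(-1,3,W); sL=40/3, sR=24/5; mL=-136/15, mR=-64/15; mL+mR=-40/3 → advance -1; mR−mL=24/5 → turn +1·90°
n=3: pose=(0,3,S); sL=20/3, sR=12; mL=-28/3, mR=8/3; mL+mR=-20/3 → advance -1; mR−mL=12 → turn +1·90°
n=4: pose=(0,4,E); sL=8/3, sR=24/5; mL=-56/15, mR=16/15; mL+mR=-8/3 → advance -1; mR−mL=24/5 → turn +1·90°
n=5: pose=(-1,4,N); sL=10/3, sR=3; mL=-19/6, mR=-1/6; mL+mR=-10/3 → advance -1; mR−mL=3 → turn +1·90°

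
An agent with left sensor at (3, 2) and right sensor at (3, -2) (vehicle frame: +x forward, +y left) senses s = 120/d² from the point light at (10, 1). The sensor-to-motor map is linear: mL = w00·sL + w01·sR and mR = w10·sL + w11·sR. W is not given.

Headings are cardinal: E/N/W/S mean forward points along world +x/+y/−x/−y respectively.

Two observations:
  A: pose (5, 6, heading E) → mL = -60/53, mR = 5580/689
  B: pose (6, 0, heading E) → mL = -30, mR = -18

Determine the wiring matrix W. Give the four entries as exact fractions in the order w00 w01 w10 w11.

-1/2 0 -1/2 1

obs A: pose=(5,6,E) → sL=120/53, sR=120/13, mL=-60/53, mR=5580/689
obs B: pose=(6,0,E) → sL=60, sR=12, mL=-30, mR=-18
sensor matrix S = [[120/53, 120/13], [60, 12]]; det S = -362880/689
solve [mL_A; mL_B] = S·[w00; w01] and [mR_A; mR_B] = S·[w10; w11]:
  w00 = -1/2, w01 = 0, w10 = -1/2, w11 = 1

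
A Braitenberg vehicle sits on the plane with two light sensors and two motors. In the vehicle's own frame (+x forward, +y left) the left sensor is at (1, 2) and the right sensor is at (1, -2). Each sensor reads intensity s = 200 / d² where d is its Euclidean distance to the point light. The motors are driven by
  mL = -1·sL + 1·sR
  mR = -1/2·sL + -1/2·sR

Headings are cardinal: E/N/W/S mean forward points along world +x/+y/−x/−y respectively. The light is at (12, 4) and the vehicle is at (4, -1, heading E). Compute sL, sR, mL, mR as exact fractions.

100/29 100/49 -2000/1421 -3900/1421

left sensor world pos  = (5, 1); dL² = 58
right sensor world pos = (5, -3); dR² = 98
sL = 200/58 = 100/29
sR = 200/98 = 100/49
mL = -1·sL + 1·sR = -2000/1421
mR = -1/2·sL + -1/2·sR = -3900/1421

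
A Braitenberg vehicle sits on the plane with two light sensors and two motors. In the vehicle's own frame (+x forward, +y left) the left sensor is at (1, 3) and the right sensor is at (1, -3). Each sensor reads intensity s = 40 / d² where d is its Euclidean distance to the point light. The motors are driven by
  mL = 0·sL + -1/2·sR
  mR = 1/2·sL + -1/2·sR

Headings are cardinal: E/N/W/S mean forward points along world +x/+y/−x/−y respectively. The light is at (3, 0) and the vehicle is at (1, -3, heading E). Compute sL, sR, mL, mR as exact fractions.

40 40/37 -20/37 720/37

left sensor world pos  = (2, 0); dL² = 1
right sensor world pos = (2, -6); dR² = 37
sL = 40/1 = 40
sR = 40/37 = 40/37
mL = 0·sL + -1/2·sR = -20/37
mR = 1/2·sL + -1/2·sR = 720/37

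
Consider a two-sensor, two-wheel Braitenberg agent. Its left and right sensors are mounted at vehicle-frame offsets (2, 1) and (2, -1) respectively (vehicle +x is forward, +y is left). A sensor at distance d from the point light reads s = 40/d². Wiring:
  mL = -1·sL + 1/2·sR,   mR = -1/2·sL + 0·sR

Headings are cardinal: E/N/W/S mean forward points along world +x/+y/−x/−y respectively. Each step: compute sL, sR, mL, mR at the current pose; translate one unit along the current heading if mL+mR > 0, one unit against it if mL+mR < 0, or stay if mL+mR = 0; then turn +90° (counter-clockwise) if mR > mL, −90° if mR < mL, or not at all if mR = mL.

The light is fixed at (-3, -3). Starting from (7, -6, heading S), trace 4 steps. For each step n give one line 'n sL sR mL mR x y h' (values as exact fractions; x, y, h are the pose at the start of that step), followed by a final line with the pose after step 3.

0 20/73 20/53 -330/3869 -10/73 7 -6 S
1 40/73 8/13 -228/949 -20/73 7 -5 W
2 2/5 5/18 -47/180 -1/5 8 -5 N
3 40/97 8/17 -292/1649 -20/97 8 -6 W
final 9 -6 N

n=0: pose=(7,-6,S); sL=20/73, sR=20/53; mL=-330/3869, mR=-10/73; mL+mR=-860/3869 → advance -1; mR−mL=-200/3869 → turn -1·90°
n=1: pose=(7,-5,W); sL=40/73, sR=8/13; mL=-228/949, mR=-20/73; mL+mR=-488/949 → advance -1; mR−mL=-32/949 → turn -1·90°
n=2: pose=(8,-5,N); sL=2/5, sR=5/18; mL=-47/180, mR=-1/5; mL+mR=-83/180 → advance -1; mR−mL=11/180 → turn +1·90°
n=3: pose=(8,-6,W); sL=40/97, sR=8/17; mL=-292/1649, mR=-20/97; mL+mR=-632/1649 → advance -1; mR−mL=-48/1649 → turn -1·90°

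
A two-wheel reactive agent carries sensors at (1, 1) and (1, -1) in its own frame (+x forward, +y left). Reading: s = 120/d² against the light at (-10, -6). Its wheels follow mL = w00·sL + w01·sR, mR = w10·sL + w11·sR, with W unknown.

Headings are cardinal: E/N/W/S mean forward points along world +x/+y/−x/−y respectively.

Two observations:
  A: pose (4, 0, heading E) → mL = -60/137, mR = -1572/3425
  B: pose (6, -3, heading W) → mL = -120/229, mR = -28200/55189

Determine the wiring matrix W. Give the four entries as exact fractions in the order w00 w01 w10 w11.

-1 0 -1/2 -1/2

obs A: pose=(4,0,E) → sL=60/137, sR=12/25, mL=-60/137, mR=-1572/3425
obs B: pose=(6,-3,W) → sL=120/229, sR=120/241, mL=-120/229, mR=-28200/55189
sensor matrix S = [[60/137, 12/25], [120/229, 120/241]]; det S = -1264896/37804465
solve [mL_A; mL_B] = S·[w00; w01] and [mR_A; mR_B] = S·[w10; w11]:
  w00 = -1, w01 = 0, w10 = -1/2, w11 = -1/2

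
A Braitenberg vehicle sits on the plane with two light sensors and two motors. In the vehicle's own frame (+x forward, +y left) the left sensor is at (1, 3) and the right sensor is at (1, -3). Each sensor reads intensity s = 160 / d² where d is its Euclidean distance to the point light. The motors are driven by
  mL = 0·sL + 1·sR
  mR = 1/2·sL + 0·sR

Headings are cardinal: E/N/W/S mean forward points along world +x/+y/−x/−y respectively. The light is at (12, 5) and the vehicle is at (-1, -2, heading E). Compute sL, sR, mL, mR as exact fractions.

left sensor world pos  = (0, 1); dL² = 160
right sensor world pos = (0, -5); dR² = 244
sL = 160/160 = 1
sR = 160/244 = 40/61
mL = 0·sL + 1·sR = 40/61
mR = 1/2·sL + 0·sR = 1/2

1 40/61 40/61 1/2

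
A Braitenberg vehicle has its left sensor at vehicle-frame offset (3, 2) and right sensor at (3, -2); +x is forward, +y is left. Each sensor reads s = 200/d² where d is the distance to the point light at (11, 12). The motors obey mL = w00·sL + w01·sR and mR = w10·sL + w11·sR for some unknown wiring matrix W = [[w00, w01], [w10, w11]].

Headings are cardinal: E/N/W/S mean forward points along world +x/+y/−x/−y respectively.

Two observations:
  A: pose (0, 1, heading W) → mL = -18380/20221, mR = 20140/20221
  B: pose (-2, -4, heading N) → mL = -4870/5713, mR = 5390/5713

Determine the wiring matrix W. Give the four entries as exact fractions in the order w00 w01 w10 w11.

obs A: pose=(0,1,W) → sL=40/73, sR=200/277, mL=-18380/20221, mR=20140/20221
obs B: pose=(-2,-4,N) → sL=100/197, sR=20/29, mL=-4870/5713, mR=5390/5713
sensor matrix S = [[40/73, 200/277], [100/197, 20/29]]; det S = 1315200/115522573
solve [mL_A; mL_B] = S·[w00; w01] and [mR_A; mR_B] = S·[w10; w11]:
  w00 = -1, w01 = -1/2, w10 = 1/2, w11 = 1

-1 -1/2 1/2 1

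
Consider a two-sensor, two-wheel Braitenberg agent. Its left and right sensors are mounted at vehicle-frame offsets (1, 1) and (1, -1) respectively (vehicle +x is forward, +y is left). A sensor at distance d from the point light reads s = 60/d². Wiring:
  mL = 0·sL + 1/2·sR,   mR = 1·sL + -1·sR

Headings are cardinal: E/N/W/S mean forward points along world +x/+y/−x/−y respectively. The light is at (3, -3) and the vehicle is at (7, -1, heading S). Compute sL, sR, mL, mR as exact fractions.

left sensor world pos  = (8, -2); dL² = 26
right sensor world pos = (6, -2); dR² = 10
sL = 60/26 = 30/13
sR = 60/10 = 6
mL = 0·sL + 1/2·sR = 3
mR = 1·sL + -1·sR = -48/13

30/13 6 3 -48/13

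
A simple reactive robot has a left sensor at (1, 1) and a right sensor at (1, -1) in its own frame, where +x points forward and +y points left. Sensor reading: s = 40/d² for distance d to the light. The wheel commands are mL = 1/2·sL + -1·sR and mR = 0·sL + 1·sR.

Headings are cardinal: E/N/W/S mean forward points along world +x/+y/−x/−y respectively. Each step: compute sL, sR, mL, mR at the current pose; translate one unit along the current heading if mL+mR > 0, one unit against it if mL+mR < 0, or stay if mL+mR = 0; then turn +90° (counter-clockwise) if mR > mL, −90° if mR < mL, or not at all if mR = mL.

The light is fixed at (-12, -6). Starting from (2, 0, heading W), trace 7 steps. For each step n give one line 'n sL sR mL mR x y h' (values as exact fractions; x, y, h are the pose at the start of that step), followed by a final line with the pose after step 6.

0 20/97 20/109 -850/10573 20/109 2 0 W
1 40/221 40/169 -420/2873 40/169 1 0 S
2 5/29 10/53 -315/3074 10/53 1 -1 E
3 8/41 40/261 -596/10701 40/261 2 -1 N
4 20/97 20/109 -850/10573 20/109 2 0 W
5 40/221 40/169 -420/2873 40/169 1 0 S
6 5/29 10/53 -315/3074 10/53 1 -1 E
final 2 -1 N

n=0: pose=(2,0,W); sL=20/97, sR=20/109; mL=-850/10573, mR=20/109; mL+mR=10/97 → advance +1; mR−mL=2790/10573 → turn +1·90°
n=1: pose=(1,0,S); sL=40/221, sR=40/169; mL=-420/2873, mR=40/169; mL+mR=20/221 → advance +1; mR−mL=1100/2873 → turn +1·90°
n=2: pose=(1,-1,E); sL=5/29, sR=10/53; mL=-315/3074, mR=10/53; mL+mR=5/58 → advance +1; mR−mL=895/3074 → turn +1·90°
n=3: pose=(2,-1,N); sL=8/41, sR=40/261; mL=-596/10701, mR=40/261; mL+mR=4/41 → advance +1; mR−mL=2236/10701 → turn +1·90°
n=4: pose=(2,0,W); sL=20/97, sR=20/109; mL=-850/10573, mR=20/109; mL+mR=10/97 → advance +1; mR−mL=2790/10573 → turn +1·90°
n=5: pose=(1,0,S); sL=40/221, sR=40/169; mL=-420/2873, mR=40/169; mL+mR=20/221 → advance +1; mR−mL=1100/2873 → turn +1·90°
n=6: pose=(1,-1,E); sL=5/29, sR=10/53; mL=-315/3074, mR=10/53; mL+mR=5/58 → advance +1; mR−mL=895/3074 → turn +1·90°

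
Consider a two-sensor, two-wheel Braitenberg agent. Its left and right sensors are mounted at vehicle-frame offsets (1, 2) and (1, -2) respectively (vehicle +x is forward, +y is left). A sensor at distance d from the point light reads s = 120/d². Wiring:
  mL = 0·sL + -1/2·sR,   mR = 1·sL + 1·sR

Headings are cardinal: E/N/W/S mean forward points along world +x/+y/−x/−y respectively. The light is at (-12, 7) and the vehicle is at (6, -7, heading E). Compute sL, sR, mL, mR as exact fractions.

24/101 120/617 -60/617 26928/62317

left sensor world pos  = (7, -5); dL² = 505
right sensor world pos = (7, -9); dR² = 617
sL = 120/505 = 24/101
sR = 120/617 = 120/617
mL = 0·sL + -1/2·sR = -60/617
mR = 1·sL + 1·sR = 26928/62317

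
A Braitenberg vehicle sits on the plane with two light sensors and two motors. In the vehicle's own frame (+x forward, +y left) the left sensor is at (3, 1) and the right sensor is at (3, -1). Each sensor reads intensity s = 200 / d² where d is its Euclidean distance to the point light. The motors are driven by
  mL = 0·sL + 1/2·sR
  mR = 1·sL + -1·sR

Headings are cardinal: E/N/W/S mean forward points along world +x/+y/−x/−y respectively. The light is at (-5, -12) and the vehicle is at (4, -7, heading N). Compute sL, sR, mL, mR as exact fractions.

left sensor world pos  = (3, -4); dL² = 128
right sensor world pos = (5, -4); dR² = 164
sL = 200/128 = 25/16
sR = 200/164 = 50/41
mL = 0·sL + 1/2·sR = 25/41
mR = 1·sL + -1·sR = 225/656

25/16 50/41 25/41 225/656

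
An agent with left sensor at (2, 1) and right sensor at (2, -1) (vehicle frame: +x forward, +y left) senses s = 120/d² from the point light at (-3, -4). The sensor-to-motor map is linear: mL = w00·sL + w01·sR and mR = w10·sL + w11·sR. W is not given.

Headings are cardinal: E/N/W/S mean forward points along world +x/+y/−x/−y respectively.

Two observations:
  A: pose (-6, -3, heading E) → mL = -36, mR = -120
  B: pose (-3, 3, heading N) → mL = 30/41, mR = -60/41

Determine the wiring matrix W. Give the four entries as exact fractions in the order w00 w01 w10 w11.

1 -1/2 0 -1

obs A: pose=(-6,-3,E) → sL=24, sR=120, mL=-36, mR=-120
obs B: pose=(-3,3,N) → sL=60/41, sR=60/41, mL=30/41, mR=-60/41
sensor matrix S = [[24, 120], [60/41, 60/41]]; det S = -5760/41
solve [mL_A; mL_B] = S·[w00; w01] and [mR_A; mR_B] = S·[w10; w11]:
  w00 = 1, w01 = -1/2, w10 = 0, w11 = -1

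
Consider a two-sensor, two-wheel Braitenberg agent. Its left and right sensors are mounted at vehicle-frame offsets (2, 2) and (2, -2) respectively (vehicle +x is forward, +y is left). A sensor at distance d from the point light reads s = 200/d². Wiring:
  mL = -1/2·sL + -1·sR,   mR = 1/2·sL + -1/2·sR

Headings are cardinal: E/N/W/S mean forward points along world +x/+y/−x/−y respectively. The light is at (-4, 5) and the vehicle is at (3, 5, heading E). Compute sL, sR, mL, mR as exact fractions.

40/17 40/17 -60/17 0

left sensor world pos  = (5, 7); dL² = 85
right sensor world pos = (5, 3); dR² = 85
sL = 200/85 = 40/17
sR = 200/85 = 40/17
mL = -1/2·sL + -1·sR = -60/17
mR = 1/2·sL + -1/2·sR = 0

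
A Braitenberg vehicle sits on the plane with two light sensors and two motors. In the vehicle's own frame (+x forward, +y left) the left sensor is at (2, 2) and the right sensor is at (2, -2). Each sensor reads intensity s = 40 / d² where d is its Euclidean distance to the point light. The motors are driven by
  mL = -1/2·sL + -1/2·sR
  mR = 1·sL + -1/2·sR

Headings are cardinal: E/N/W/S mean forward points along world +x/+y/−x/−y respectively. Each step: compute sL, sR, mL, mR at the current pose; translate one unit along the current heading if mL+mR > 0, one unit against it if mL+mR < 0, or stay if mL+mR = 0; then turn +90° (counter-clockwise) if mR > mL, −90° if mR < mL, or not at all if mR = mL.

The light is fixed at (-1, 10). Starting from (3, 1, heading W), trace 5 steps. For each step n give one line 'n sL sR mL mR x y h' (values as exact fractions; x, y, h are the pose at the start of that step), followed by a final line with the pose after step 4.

n=0: pose=(3,1,W); sL=8/25, sR=40/53; mL=-712/1325, mR=-76/1325; mL+mR=-788/1325 → advance -1; mR−mL=12/25 → turn +1·90°
n=1: pose=(4,1,S); sL=4/17, sR=4/13; mL=-60/221, mR=18/221; mL+mR=-42/221 → advance -1; mR−mL=6/17 → turn +1·90°
n=2: pose=(4,2,E); sL=8/17, sR=40/149; mL=-936/2533, mR=852/2533; mL+mR=-84/2533 → advance -1; mR−mL=12/17 → turn +1·90°
n=3: pose=(3,2,N); sL=1, sR=5/9; mL=-7/9, mR=13/18; mL+mR=-1/18 → advance -1; mR−mL=3/2 → turn +1·90°
n=4: pose=(3,1,W); sL=8/25, sR=40/53; mL=-712/1325, mR=-76/1325; mL+mR=-788/1325 → advance -1; mR−mL=12/25 → turn +1·90°

0 8/25 40/53 -712/1325 -76/1325 3 1 W
1 4/17 4/13 -60/221 18/221 4 1 S
2 8/17 40/149 -936/2533 852/2533 4 2 E
3 1 5/9 -7/9 13/18 3 2 N
4 8/25 40/53 -712/1325 -76/1325 3 1 W
final 4 1 S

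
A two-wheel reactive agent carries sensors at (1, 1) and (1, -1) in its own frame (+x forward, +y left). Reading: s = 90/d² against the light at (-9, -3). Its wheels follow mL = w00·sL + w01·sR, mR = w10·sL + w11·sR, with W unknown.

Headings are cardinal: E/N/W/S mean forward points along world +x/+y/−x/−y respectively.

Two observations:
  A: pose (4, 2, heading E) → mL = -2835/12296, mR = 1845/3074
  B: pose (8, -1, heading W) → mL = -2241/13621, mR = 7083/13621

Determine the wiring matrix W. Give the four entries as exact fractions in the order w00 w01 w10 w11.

obs A: pose=(4,2,E) → sL=45/116, sR=45/106, mL=-2835/12296, mR=1845/3074
obs B: pose=(8,-1,W) → sL=90/257, sR=18/53, mL=-2241/13621, mR=7083/13621
sensor matrix S = [[45/116, 45/106], [90/257, 18/53]]; det S = -13365/790018
solve [mL_A; mL_B] = S·[w00; w01] and [mR_A; mR_B] = S·[w10; w11]:
  w00 = 1/2, w01 = -1, w10 = 1, w11 = 1/2

1/2 -1 1 1/2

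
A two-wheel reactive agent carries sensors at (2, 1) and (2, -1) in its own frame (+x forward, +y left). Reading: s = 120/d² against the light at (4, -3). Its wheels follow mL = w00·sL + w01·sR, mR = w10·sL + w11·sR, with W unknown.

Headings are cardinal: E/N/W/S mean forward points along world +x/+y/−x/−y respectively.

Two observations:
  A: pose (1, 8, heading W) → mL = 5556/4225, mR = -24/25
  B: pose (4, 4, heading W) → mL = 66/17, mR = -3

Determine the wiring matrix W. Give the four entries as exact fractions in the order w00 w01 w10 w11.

obs A: pose=(1,8,W) → sL=24/25, sR=120/169, mL=5556/4225, mR=-24/25
obs B: pose=(4,4,W) → sL=3, sR=30/17, mL=66/17, mR=-3
sensor matrix S = [[24/25, 120/169], [3, 30/17]]; det S = -6264/14365
solve [mL_A; mL_B] = S·[w00; w01] and [mR_A; mR_B] = S·[w10; w11]:
  w00 = 1, w01 = 1/2, w10 = -1, w11 = 0

1 1/2 -1 0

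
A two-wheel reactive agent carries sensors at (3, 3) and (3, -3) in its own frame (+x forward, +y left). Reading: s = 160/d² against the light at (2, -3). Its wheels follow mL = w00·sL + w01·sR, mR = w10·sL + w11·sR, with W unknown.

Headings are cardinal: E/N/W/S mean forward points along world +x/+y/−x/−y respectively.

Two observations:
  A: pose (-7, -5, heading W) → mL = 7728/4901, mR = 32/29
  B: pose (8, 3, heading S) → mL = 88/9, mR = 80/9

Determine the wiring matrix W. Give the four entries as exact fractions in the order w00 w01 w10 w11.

1/2 1 0 1

obs A: pose=(-7,-5,W) → sL=160/169, sR=32/29, mL=7728/4901, mR=32/29
obs B: pose=(8,3,S) → sL=16/9, sR=80/9, mL=88/9, mR=80/9
sensor matrix S = [[160/169, 32/29], [16/9, 80/9]]; det S = 284672/44109
solve [mL_A; mL_B] = S·[w00; w01] and [mR_A; mR_B] = S·[w10; w11]:
  w00 = 1/2, w01 = 1, w10 = 0, w11 = 1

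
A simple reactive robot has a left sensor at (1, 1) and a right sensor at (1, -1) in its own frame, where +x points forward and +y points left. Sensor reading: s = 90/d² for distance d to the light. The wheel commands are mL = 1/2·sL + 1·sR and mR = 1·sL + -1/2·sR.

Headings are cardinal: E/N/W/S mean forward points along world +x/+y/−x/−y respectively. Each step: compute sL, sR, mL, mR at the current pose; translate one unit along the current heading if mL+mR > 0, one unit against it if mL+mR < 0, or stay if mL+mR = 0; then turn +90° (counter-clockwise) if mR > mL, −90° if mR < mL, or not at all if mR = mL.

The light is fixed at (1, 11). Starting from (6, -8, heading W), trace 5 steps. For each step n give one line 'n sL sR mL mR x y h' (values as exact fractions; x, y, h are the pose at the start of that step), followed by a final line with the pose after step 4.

0 45/208 9/34 2637/7072 297/3536 6 -8 W
1 10/37 90/349 5075/12913 1825/12913 5 -8 N
2 45/157 45/193 22815/60602 10305/60602 5 -7 E
3 90/397 90/377 52695/149669 16065/149669 6 -7 S
4 45/208 9/34 2637/7072 297/3536 6 -8 W
final 5 -8 N

n=0: pose=(6,-8,W); sL=45/208, sR=9/34; mL=2637/7072, mR=297/3536; mL+mR=3231/7072 → advance +1; mR−mL=-2043/7072 → turn -1·90°
n=1: pose=(5,-8,N); sL=10/37, sR=90/349; mL=5075/12913, mR=1825/12913; mL+mR=6900/12913 → advance +1; mR−mL=-3250/12913 → turn -1·90°
n=2: pose=(5,-7,E); sL=45/157, sR=45/193; mL=22815/60602, mR=10305/60602; mL+mR=16560/30301 → advance +1; mR−mL=-6255/30301 → turn -1·90°
n=3: pose=(6,-7,S); sL=90/397, sR=90/377; mL=52695/149669, mR=16065/149669; mL+mR=68760/149669 → advance +1; mR−mL=-36630/149669 → turn -1·90°
n=4: pose=(6,-8,W); sL=45/208, sR=9/34; mL=2637/7072, mR=297/3536; mL+mR=3231/7072 → advance +1; mR−mL=-2043/7072 → turn -1·90°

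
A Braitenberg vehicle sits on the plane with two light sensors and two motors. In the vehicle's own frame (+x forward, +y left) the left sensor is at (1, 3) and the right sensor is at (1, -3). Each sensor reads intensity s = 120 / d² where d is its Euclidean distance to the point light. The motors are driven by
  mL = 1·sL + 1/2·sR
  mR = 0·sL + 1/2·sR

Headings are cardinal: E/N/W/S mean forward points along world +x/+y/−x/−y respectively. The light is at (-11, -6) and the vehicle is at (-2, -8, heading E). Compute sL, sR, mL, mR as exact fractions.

left sensor world pos  = (-1, -5); dL² = 101
right sensor world pos = (-1, -11); dR² = 125
sL = 120/101 = 120/101
sR = 120/125 = 24/25
mL = 1·sL + 1/2·sR = 4212/2525
mR = 0·sL + 1/2·sR = 12/25

120/101 24/25 4212/2525 12/25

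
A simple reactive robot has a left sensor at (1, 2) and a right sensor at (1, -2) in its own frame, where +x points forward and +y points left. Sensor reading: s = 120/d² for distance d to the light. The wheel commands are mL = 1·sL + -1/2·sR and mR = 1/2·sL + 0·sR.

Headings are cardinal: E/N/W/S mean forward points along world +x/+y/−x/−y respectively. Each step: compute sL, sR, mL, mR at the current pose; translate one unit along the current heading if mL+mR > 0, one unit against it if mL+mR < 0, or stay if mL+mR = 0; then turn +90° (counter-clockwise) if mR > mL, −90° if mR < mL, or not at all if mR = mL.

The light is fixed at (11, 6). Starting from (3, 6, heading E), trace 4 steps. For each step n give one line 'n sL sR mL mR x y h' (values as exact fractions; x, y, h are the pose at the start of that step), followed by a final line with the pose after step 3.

0 120/53 120/53 60/53 60/53 3 6 E
1 3 3 3/2 3/2 4 6 E
2 120/29 120/29 60/29 60/29 5 6 E
3 6 6 3 3 6 6 E
final 7 6 E

n=0: pose=(3,6,E); sL=120/53, sR=120/53; mL=60/53, mR=60/53; mL+mR=120/53 → advance +1; mR−mL=0 → turn +0·90°
n=1: pose=(4,6,E); sL=3, sR=3; mL=3/2, mR=3/2; mL+mR=3 → advance +1; mR−mL=0 → turn +0·90°
n=2: pose=(5,6,E); sL=120/29, sR=120/29; mL=60/29, mR=60/29; mL+mR=120/29 → advance +1; mR−mL=0 → turn +0·90°
n=3: pose=(6,6,E); sL=6, sR=6; mL=3, mR=3; mL+mR=6 → advance +1; mR−mL=0 → turn +0·90°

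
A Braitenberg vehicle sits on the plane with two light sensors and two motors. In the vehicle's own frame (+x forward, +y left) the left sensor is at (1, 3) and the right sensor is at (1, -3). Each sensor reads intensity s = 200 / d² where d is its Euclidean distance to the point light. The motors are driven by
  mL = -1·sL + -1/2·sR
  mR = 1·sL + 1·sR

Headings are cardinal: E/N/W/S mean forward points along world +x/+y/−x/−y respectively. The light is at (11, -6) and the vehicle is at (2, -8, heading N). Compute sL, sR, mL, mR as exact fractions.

40/29 200/37 -4380/1073 7280/1073

left sensor world pos  = (-1, -7); dL² = 145
right sensor world pos = (5, -7); dR² = 37
sL = 200/145 = 40/29
sR = 200/37 = 200/37
mL = -1·sL + -1/2·sR = -4380/1073
mR = 1·sL + 1·sR = 7280/1073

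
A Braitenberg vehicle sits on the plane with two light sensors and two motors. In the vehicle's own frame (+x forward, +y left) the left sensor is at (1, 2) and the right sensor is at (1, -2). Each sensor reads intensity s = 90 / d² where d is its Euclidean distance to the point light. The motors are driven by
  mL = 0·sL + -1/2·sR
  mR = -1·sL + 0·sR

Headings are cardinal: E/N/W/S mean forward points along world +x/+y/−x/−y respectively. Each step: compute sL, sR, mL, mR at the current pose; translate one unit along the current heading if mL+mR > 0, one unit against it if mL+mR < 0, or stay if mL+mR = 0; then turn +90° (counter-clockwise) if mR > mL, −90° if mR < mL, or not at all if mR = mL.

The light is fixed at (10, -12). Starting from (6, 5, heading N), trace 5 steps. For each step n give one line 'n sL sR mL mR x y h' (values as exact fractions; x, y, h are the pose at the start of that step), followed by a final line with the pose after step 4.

n=0: pose=(6,5,N); sL=1/4, sR=45/164; mL=-45/328, mR=-1/4; mL+mR=-127/328 → advance -1; mR−mL=-37/328 → turn -1·90°
n=1: pose=(6,4,E); sL=10/37, sR=18/41; mL=-9/41, mR=-10/37; mL+mR=-743/1517 → advance -1; mR−mL=-77/1517 → turn -1·90°
n=2: pose=(5,4,S); sL=5/13, sR=45/137; mL=-45/274, mR=-5/13; mL+mR=-1955/3562 → advance -1; mR−mL=-785/3562 → turn -1·90°
n=3: pose=(5,5,W); sL=10/29, sR=90/397; mL=-45/397, mR=-10/29; mL+mR=-5275/11513 → advance -1; mR−mL=-2665/11513 → turn -1·90°
n=4: pose=(6,5,N); sL=1/4, sR=45/164; mL=-45/328, mR=-1/4; mL+mR=-127/328 → advance -1; mR−mL=-37/328 → turn -1·90°

0 1/4 45/164 -45/328 -1/4 6 5 N
1 10/37 18/41 -9/41 -10/37 6 4 E
2 5/13 45/137 -45/274 -5/13 5 4 S
3 10/29 90/397 -45/397 -10/29 5 5 W
4 1/4 45/164 -45/328 -1/4 6 5 N
final 6 4 E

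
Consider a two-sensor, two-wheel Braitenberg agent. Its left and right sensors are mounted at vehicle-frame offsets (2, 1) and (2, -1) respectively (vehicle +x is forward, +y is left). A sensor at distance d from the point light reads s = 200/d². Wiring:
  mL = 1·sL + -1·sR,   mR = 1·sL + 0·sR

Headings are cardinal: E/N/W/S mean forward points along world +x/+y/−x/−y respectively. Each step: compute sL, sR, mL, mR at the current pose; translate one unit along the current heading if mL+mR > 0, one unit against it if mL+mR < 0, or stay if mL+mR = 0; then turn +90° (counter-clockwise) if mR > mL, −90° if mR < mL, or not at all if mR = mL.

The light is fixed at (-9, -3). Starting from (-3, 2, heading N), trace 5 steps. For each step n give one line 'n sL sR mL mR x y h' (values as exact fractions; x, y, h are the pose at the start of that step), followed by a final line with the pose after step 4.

n=0: pose=(-3,2,N); sL=100/37, sR=100/49; mL=1200/1813, mR=100/37; mL+mR=6100/1813 → advance +1; mR−mL=100/49 → turn +1·90°
n=1: pose=(-3,3,W); sL=200/41, sR=40/13; mL=960/533, mR=200/41; mL+mR=3560/533 → advance +1; mR−mL=40/13 → turn +1·90°
n=2: pose=(-4,3,S); sL=50/13, sR=25/4; mL=-125/52, mR=50/13; mL+mR=75/52 → advance +1; mR−mL=25/4 → turn +1·90°
n=3: pose=(-4,2,E); sL=40/17, sR=40/13; mL=-160/221, mR=40/17; mL+mR=360/221 → advance +1; mR−mL=40/13 → turn +1·90°
n=4: pose=(-3,2,N); sL=100/37, sR=100/49; mL=1200/1813, mR=100/37; mL+mR=6100/1813 → advance +1; mR−mL=100/49 → turn +1·90°

0 100/37 100/49 1200/1813 100/37 -3 2 N
1 200/41 40/13 960/533 200/41 -3 3 W
2 50/13 25/4 -125/52 50/13 -4 3 S
3 40/17 40/13 -160/221 40/17 -4 2 E
4 100/37 100/49 1200/1813 100/37 -3 2 N
final -3 3 W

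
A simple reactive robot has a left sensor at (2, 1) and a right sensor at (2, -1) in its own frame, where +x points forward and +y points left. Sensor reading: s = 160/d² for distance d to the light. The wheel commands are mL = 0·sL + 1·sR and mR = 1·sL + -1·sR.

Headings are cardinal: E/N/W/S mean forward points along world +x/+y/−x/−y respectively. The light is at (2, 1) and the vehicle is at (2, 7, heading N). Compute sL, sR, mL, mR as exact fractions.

left sensor world pos  = (1, 9); dL² = 65
right sensor world pos = (3, 9); dR² = 65
sL = 160/65 = 32/13
sR = 160/65 = 32/13
mL = 0·sL + 1·sR = 32/13
mR = 1·sL + -1·sR = 0

32/13 32/13 32/13 0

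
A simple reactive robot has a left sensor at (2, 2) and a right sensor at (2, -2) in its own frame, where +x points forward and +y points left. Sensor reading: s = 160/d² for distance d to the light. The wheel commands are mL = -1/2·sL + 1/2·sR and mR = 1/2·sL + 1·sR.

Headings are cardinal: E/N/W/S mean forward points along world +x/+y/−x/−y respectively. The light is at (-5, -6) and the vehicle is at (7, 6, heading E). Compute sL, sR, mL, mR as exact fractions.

20/49 20/37 120/1813 1350/1813

left sensor world pos  = (9, 8); dL² = 392
right sensor world pos = (9, 4); dR² = 296
sL = 160/392 = 20/49
sR = 160/296 = 20/37
mL = -1/2·sL + 1/2·sR = 120/1813
mR = 1/2·sL + 1·sR = 1350/1813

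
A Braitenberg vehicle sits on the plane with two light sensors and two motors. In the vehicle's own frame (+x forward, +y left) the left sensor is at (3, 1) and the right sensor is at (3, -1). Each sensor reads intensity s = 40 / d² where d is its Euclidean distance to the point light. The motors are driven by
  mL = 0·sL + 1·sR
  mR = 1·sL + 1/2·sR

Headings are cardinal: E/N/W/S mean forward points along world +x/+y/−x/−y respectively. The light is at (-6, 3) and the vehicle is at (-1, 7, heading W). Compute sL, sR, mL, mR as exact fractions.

left sensor world pos  = (-4, 6); dL² = 13
right sensor world pos = (-4, 8); dR² = 29
sL = 40/13 = 40/13
sR = 40/29 = 40/29
mL = 0·sL + 1·sR = 40/29
mR = 1·sL + 1/2·sR = 1420/377

40/13 40/29 40/29 1420/377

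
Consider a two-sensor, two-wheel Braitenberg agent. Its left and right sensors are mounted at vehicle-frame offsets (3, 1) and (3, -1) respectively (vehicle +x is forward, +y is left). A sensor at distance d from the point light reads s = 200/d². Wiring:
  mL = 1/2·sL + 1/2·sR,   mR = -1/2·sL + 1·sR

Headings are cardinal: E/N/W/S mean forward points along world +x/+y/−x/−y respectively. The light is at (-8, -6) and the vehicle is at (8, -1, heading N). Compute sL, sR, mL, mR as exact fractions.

left sensor world pos  = (7, 2); dL² = 289
right sensor world pos = (9, 2); dR² = 353
sL = 200/289 = 200/289
sR = 200/353 = 200/353
mL = 1/2·sL + 1/2·sR = 64200/102017
mR = -1/2·sL + 1·sR = 22500/102017

200/289 200/353 64200/102017 22500/102017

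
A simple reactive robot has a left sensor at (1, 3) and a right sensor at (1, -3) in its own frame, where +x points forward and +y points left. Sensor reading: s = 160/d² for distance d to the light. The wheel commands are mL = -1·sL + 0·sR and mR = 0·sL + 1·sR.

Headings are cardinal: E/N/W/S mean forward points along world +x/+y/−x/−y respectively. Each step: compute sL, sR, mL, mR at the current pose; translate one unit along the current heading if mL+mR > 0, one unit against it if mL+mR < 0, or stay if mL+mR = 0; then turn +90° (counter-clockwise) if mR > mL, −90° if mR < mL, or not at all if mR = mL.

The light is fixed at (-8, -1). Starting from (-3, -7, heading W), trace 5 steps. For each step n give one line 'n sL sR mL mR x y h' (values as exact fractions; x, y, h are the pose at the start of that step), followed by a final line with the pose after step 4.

n=0: pose=(-3,-7,W); sL=160/97, sR=32/5; mL=-160/97, mR=32/5; mL+mR=2304/485 → advance +1; mR−mL=3904/485 → turn +1·90°
n=1: pose=(-4,-7,S); sL=80/49, sR=16/5; mL=-80/49, mR=16/5; mL+mR=384/245 → advance +1; mR−mL=1184/245 → turn +1·90°
n=2: pose=(-4,-8,E); sL=160/41, sR=32/25; mL=-160/41, mR=32/25; mL+mR=-2688/1025 → advance -1; mR−mL=5312/1025 → turn +1·90°
n=3: pose=(-5,-8,N); sL=40/9, sR=20/9; mL=-40/9, mR=20/9; mL+mR=-20/9 → advance -1; mR−mL=20/3 → turn +1·90°
n=4: pose=(-5,-9,W); sL=32/25, sR=160/29; mL=-32/25, mR=160/29; mL+mR=3072/725 → advance +1; mR−mL=4928/725 → turn +1·90°

0 160/97 32/5 -160/97 32/5 -3 -7 W
1 80/49 16/5 -80/49 16/5 -4 -7 S
2 160/41 32/25 -160/41 32/25 -4 -8 E
3 40/9 20/9 -40/9 20/9 -5 -8 N
4 32/25 160/29 -32/25 160/29 -5 -9 W
final -6 -9 S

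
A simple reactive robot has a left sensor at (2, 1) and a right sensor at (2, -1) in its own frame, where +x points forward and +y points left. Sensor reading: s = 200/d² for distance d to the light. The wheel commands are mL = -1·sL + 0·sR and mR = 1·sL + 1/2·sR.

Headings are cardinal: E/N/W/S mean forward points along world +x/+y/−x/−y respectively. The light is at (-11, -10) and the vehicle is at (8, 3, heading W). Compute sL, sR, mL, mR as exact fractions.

200/433 40/97 -200/433 28060/42001

left sensor world pos  = (6, 2); dL² = 433
right sensor world pos = (6, 4); dR² = 485
sL = 200/433 = 200/433
sR = 200/485 = 40/97
mL = -1·sL + 0·sR = -200/433
mR = 1·sL + 1/2·sR = 28060/42001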